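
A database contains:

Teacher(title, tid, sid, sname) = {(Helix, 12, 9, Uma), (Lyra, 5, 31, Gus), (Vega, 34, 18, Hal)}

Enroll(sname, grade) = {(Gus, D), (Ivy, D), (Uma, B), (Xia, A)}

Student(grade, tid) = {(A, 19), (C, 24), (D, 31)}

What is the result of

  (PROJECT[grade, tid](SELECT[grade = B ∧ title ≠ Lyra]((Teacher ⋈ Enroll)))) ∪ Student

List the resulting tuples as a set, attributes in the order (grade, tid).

Joining Teacher and Enroll on sname yields {(Helix, 12, 9, Uma, B), (Lyra, 5, 31, Gus, D)}.
Filtering on grade = B ∧ title ≠ Lyra leaves {(Helix, 12, 9, Uma, B)}.
π_{grade, tid} gives {(B, 12)}.
Set union of the two operands is {(A, 19), (B, 12), (C, 24), (D, 31)}.

{(A, 19), (B, 12), (C, 24), (D, 31)}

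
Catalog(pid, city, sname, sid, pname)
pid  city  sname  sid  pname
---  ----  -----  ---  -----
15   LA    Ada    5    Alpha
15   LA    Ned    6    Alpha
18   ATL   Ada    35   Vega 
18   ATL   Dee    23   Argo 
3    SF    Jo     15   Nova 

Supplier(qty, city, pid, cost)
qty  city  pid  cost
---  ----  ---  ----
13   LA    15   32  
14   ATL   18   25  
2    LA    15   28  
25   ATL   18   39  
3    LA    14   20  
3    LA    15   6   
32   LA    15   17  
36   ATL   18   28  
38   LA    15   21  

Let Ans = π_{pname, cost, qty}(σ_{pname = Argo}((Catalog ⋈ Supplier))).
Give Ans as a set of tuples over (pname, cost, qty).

Catalog ⋈ Supplier (natural join on pid, city): {(15, LA, Ada, 5, Alpha, 13, 32), (15, LA, Ada, 5, Alpha, 2, 28), (15, LA, Ada, 5, Alpha, 3, 6), (15, LA, Ada, 5, Alpha, 32, 17), (15, LA, Ada, 5, Alpha, 38, 21), (15, LA, Ned, 6, Alpha, 13, 32), (15, LA, Ned, 6, Alpha, 2, 28), (15, LA, Ned, 6, Alpha, 3, 6), (15, LA, Ned, 6, Alpha, 32, 17), (15, LA, Ned, 6, Alpha, 38, 21), (18, ATL, Ada, 35, Vega, 14, 25), (18, ATL, Ada, 35, Vega, 25, 39), (18, ATL, Ada, 35, Vega, 36, 28), (18, ATL, Dee, 23, Argo, 14, 25), (18, ATL, Dee, 23, Argo, 25, 39), (18, ATL, Dee, 23, Argo, 36, 28)}
Apply σ_{pname = Argo}; surviving tuples: {(18, ATL, Dee, 23, Argo, 14, 25), (18, ATL, Dee, 23, Argo, 25, 39), (18, ATL, Dee, 23, Argo, 36, 28)}
Keep only column(s) pname, cost, qty: {(Argo, 25, 14), (Argo, 28, 36), (Argo, 39, 25)}

{(Argo, 25, 14), (Argo, 28, 36), (Argo, 39, 25)}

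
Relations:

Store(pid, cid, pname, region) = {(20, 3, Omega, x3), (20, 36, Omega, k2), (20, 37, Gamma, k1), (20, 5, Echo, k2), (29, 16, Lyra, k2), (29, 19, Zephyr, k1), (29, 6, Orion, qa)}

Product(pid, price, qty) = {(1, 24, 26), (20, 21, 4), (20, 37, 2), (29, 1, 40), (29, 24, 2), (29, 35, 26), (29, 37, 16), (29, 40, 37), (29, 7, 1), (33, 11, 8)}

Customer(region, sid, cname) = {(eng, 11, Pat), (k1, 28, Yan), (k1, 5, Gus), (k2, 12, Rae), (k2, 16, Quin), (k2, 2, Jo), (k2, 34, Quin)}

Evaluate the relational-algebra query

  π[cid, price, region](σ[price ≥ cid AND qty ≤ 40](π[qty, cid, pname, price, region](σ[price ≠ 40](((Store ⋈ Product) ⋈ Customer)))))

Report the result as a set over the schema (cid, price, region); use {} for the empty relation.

{(16, 24, k2), (16, 35, k2), (16, 37, k2), (19, 24, k1), (19, 35, k1), (19, 37, k1), (36, 37, k2), (37, 37, k1), (5, 21, k2), (5, 37, k2)}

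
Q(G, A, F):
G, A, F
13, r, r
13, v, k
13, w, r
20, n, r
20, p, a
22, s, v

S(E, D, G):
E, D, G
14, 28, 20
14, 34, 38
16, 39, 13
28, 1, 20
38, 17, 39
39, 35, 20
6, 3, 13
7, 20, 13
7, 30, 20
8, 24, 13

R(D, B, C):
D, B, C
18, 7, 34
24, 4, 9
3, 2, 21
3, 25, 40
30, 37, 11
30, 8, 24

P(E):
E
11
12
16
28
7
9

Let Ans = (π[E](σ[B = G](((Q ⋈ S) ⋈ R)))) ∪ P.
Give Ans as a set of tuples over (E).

{11, 12, 16, 28, 7, 9}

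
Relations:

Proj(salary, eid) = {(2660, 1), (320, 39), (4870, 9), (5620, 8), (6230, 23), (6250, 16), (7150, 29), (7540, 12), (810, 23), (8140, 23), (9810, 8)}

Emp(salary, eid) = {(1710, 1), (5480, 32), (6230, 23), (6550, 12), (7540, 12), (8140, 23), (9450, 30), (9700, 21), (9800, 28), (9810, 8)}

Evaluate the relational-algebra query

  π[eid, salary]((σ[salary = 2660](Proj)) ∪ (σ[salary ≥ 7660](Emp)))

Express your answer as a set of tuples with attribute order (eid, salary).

{(1, 2660), (21, 9700), (23, 8140), (28, 9800), (30, 9450), (8, 9810)}

Selection salary = 2660: {(2660, 1)}
Selection salary ≥ 7660: {(8140, 23), (9450, 30), (9700, 21), (9800, 28), (9810, 8)}
Set union of the two operands is {(2660, 1), (8140, 23), (9450, 30), (9700, 21), (9800, 28), (9810, 8)}.
π_{eid, salary} gives {(1, 2660), (21, 9700), (23, 8140), (28, 9800), (30, 9450), (8, 9810)}.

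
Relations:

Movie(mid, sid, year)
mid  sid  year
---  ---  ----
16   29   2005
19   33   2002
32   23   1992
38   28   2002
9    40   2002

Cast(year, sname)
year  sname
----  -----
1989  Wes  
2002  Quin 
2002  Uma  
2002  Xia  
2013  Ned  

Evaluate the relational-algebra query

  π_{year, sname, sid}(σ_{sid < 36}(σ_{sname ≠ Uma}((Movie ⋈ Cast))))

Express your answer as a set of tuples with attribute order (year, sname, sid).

Movie ⋈ Cast (natural join on year): {(19, 33, 2002, Quin), (19, 33, 2002, Uma), (19, 33, 2002, Xia), (38, 28, 2002, Quin), (38, 28, 2002, Uma), (38, 28, 2002, Xia), (9, 40, 2002, Quin), (9, 40, 2002, Uma), (9, 40, 2002, Xia)}
Apply σ_{sname ≠ Uma}; surviving tuples: {(19, 33, 2002, Quin), (19, 33, 2002, Xia), (38, 28, 2002, Quin), (38, 28, 2002, Xia), (9, 40, 2002, Quin), (9, 40, 2002, Xia)}
Apply σ_{sid < 36}; surviving tuples: {(19, 33, 2002, Quin), (19, 33, 2002, Xia), (38, 28, 2002, Quin), (38, 28, 2002, Xia)}
Keep only column(s) year, sname, sid: {(2002, Quin, 28), (2002, Quin, 33), (2002, Xia, 28), (2002, Xia, 33)}

{(2002, Quin, 28), (2002, Quin, 33), (2002, Xia, 28), (2002, Xia, 33)}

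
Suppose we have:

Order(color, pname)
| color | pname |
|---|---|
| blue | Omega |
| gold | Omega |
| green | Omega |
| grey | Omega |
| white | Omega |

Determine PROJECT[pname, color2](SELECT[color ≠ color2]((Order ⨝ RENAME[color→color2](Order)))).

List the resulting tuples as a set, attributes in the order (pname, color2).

{(Omega, blue), (Omega, gold), (Omega, green), (Omega, grey), (Omega, white)}

ρ[color→color2]: schema becomes (color2, pname); tuples unchanged.
Joining Order and RENAME[color→color2](Order) on pname yields {(blue, Omega, blue), (blue, Omega, gold), (blue, Omega, green), (blue, Omega, grey), (blue, Omega, white), (gold, Omega, blue), (gold, Omega, gold), (gold, Omega, green), (gold, Omega, grey), (gold, Omega, white), (green, Omega, blue), (green, Omega, gold), (green, Omega, green), (green, Omega, grey), (green, Omega, white), (grey, Omega, blue), (grey, Omega, gold), (grey, Omega, green), (grey, Omega, grey), (grey, Omega, white), (white, Omega, blue), (white, Omega, gold), (white, Omega, green), (white, Omega, grey), (white, Omega, white)}.
Selection color ≠ color2: {(blue, Omega, gold), (blue, Omega, green), (blue, Omega, grey), (blue, Omega, white), (gold, Omega, blue), (gold, Omega, green), (gold, Omega, grey), (gold, Omega, white), (green, Omega, blue), (green, Omega, gold), (green, Omega, grey), (green, Omega, white), (grey, Omega, blue), (grey, Omega, gold), (grey, Omega, green), (grey, Omega, white), (white, Omega, blue), (white, Omega, gold), (white, Omega, green), (white, Omega, grey)}
Keep only column(s) pname, color2 (15 duplicate(s) eliminated): {(Omega, blue), (Omega, gold), (Omega, green), (Omega, grey), (Omega, white)}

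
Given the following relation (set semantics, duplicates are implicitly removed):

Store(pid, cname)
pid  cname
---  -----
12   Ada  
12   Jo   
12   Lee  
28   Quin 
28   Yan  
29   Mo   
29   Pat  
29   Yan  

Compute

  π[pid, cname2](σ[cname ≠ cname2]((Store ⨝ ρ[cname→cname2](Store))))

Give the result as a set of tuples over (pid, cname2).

{(12, Ada), (12, Jo), (12, Lee), (28, Quin), (28, Yan), (29, Mo), (29, Pat), (29, Yan)}

ρ[cname→cname2]: schema becomes (pid, cname2); tuples unchanged.
Joining Store and ρ[cname→cname2](Store) on pid yields {(12, Ada, Ada), (12, Ada, Jo), (12, Ada, Lee), (12, Jo, Ada), (12, Jo, Jo), (12, Jo, Lee), (12, Lee, Ada), (12, Lee, Jo), (12, Lee, Lee), (28, Quin, Quin), (28, Quin, Yan), (28, Yan, Quin), (28, Yan, Yan), (29, Mo, Mo), (29, Mo, Pat), (29, Mo, Yan), (29, Pat, Mo), (29, Pat, Pat), (29, Pat, Yan), (29, Yan, Mo), (29, Yan, Pat), (29, Yan, Yan)}.
Apply σ_{cname ≠ cname2}; surviving tuples: {(12, Ada, Jo), (12, Ada, Lee), (12, Jo, Ada), (12, Jo, Lee), (12, Lee, Ada), (12, Lee, Jo), (28, Quin, Yan), (28, Yan, Quin), (29, Mo, Pat), (29, Mo, Yan), (29, Pat, Mo), (29, Pat, Yan), (29, Yan, Mo), (29, Yan, Pat)}
π_{pid, cname2} gives {(12, Ada), (12, Jo), (12, Lee), (28, Quin), (28, Yan), (29, Mo), (29, Pat), (29, Yan)} (6 duplicate(s) eliminated).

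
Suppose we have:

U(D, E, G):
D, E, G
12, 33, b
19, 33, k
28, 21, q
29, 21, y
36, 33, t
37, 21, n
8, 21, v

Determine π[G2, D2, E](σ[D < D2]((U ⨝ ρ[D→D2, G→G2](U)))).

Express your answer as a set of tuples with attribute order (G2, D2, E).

ρ[D→D2, G→G2]: schema becomes (D2, E, G2); tuples unchanged.
Joining U and ρ[D→D2, G→G2](U) on E yields {(12, 33, b, 12, b), (12, 33, b, 19, k), (12, 33, b, 36, t), (19, 33, k, 12, b), (19, 33, k, 19, k), (19, 33, k, 36, t), (28, 21, q, 28, q), (28, 21, q, 29, y), (28, 21, q, 37, n), (28, 21, q, 8, v), (29, 21, y, 28, q), (29, 21, y, 29, y), (29, 21, y, 37, n), (29, 21, y, 8, v), (36, 33, t, 12, b), (36, 33, t, 19, k), (36, 33, t, 36, t), (37, 21, n, 28, q), (37, 21, n, 29, y), (37, 21, n, 37, n), (37, 21, n, 8, v), (8, 21, v, 28, q), (8, 21, v, 29, y), (8, 21, v, 37, n), (8, 21, v, 8, v)}.
Filtering on D < D2 leaves {(12, 33, b, 19, k), (12, 33, b, 36, t), (19, 33, k, 36, t), (28, 21, q, 29, y), (28, 21, q, 37, n), (29, 21, y, 37, n), (8, 21, v, 28, q), (8, 21, v, 29, y), (8, 21, v, 37, n)}.
π[G2, D2, E]: project onto (G2, D2, E) (4 duplicate(s) eliminated) → {(k, 19, 33), (n, 37, 21), (q, 28, 21), (t, 36, 33), (y, 29, 21)}

{(k, 19, 33), (n, 37, 21), (q, 28, 21), (t, 36, 33), (y, 29, 21)}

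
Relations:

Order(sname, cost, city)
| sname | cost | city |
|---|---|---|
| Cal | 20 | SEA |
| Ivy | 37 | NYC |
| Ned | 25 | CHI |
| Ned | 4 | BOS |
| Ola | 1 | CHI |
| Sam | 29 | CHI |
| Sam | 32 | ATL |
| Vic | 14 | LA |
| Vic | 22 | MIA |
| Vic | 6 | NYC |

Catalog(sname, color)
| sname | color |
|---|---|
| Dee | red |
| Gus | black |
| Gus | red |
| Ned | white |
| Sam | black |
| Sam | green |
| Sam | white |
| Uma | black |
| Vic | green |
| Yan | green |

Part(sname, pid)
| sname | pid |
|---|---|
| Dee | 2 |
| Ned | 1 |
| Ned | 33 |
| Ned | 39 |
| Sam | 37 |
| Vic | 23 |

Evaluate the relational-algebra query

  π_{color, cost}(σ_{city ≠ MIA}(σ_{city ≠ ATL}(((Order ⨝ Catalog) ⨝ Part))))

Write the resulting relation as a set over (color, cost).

{(black, 29), (green, 14), (green, 29), (green, 6), (white, 25), (white, 29), (white, 4)}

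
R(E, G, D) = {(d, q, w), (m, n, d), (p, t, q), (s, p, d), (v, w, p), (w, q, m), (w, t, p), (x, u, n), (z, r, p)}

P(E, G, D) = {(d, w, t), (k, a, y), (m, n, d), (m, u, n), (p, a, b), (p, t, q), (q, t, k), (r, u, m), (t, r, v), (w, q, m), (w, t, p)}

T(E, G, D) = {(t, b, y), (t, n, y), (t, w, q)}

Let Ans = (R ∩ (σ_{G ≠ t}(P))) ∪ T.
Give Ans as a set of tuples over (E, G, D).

σ[G ≠ t]: keep tuples satisfying G ≠ t → {(d, w, t), (k, a, y), (m, n, d), (m, u, n), (p, a, b), (r, u, m), (t, r, v), (w, q, m)}
Intersection: {(d, q, w), (m, n, d), (p, t, q), (s, p, d), (v, w, p), (w, q, m), (w, t, p), (x, u, n), (z, r, p)} with {(d, w, t), (k, a, y), (m, n, d), (m, u, n), (p, a, b), (r, u, m), (t, r, v), (w, q, m)} → {(m, n, d), (w, q, m)}
Union: {(m, n, d), (w, q, m)} with {(t, b, y), (t, n, y), (t, w, q)} → {(m, n, d), (t, b, y), (t, n, y), (t, w, q), (w, q, m)}

{(m, n, d), (t, b, y), (t, n, y), (t, w, q), (w, q, m)}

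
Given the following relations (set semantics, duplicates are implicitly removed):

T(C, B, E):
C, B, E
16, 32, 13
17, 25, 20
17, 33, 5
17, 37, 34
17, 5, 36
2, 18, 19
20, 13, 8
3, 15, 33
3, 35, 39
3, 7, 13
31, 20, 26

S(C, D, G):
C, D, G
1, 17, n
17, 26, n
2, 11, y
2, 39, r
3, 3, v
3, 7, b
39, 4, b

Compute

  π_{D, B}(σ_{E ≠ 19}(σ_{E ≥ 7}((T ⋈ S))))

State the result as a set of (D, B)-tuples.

{(26, 25), (26, 37), (26, 5), (3, 15), (3, 35), (3, 7), (7, 15), (7, 35), (7, 7)}

Joining T and S on C yields {(17, 25, 20, 26, n), (17, 33, 5, 26, n), (17, 37, 34, 26, n), (17, 5, 36, 26, n), (2, 18, 19, 11, y), (2, 18, 19, 39, r), (3, 15, 33, 3, v), (3, 15, 33, 7, b), (3, 35, 39, 3, v), (3, 35, 39, 7, b), (3, 7, 13, 3, v), (3, 7, 13, 7, b)}.
Selection E ≥ 7: {(17, 25, 20, 26, n), (17, 37, 34, 26, n), (17, 5, 36, 26, n), (2, 18, 19, 11, y), (2, 18, 19, 39, r), (3, 15, 33, 3, v), (3, 15, 33, 7, b), (3, 35, 39, 3, v), (3, 35, 39, 7, b), (3, 7, 13, 3, v), (3, 7, 13, 7, b)}
Selection E ≠ 19: {(17, 25, 20, 26, n), (17, 37, 34, 26, n), (17, 5, 36, 26, n), (3, 15, 33, 3, v), (3, 15, 33, 7, b), (3, 35, 39, 3, v), (3, 35, 39, 7, b), (3, 7, 13, 3, v), (3, 7, 13, 7, b)}
Projecting to D, B: {(26, 25), (26, 37), (26, 5), (3, 15), (3, 35), (3, 7), (7, 15), (7, 35), (7, 7)}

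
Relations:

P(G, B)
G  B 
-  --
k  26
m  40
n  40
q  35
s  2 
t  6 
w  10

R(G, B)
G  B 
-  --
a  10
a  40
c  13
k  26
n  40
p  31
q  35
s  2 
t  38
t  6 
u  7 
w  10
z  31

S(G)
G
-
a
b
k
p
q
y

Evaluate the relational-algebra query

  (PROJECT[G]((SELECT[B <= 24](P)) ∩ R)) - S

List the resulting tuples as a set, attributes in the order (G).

σ[B <= 24]: keep tuples satisfying B <= 24 → {(s, 2), (t, 6), (w, 10)}
Set intersection of the two operands is {(s, 2), (t, 6), (w, 10)}.
Keep only column(s) G: {s, t, w}
Set difference of the two operands is {s, t, w}.

{s, t, w}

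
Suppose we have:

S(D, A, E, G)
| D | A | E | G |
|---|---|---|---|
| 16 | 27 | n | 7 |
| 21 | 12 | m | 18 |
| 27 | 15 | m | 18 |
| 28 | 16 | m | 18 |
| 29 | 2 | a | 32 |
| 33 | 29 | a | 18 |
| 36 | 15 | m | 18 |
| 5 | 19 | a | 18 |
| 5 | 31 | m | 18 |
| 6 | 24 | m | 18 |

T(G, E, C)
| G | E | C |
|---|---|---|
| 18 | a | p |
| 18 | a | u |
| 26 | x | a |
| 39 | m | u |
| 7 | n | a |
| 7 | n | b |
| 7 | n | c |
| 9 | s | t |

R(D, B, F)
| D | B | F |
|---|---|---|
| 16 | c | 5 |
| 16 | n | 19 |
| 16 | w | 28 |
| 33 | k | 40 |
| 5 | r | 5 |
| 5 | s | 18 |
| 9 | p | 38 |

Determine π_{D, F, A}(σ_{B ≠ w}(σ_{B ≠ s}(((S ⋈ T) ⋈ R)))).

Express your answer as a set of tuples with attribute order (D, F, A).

Natural join on E, G: {(16, 27, n, 7, a), (16, 27, n, 7, b), (16, 27, n, 7, c), (33, 29, a, 18, p), (33, 29, a, 18, u), (5, 19, a, 18, p), (5, 19, a, 18, u)}
Natural join on D: {(16, 27, n, 7, a, c, 5), (16, 27, n, 7, a, n, 19), (16, 27, n, 7, a, w, 28), (16, 27, n, 7, b, c, 5), (16, 27, n, 7, b, n, 19), (16, 27, n, 7, b, w, 28), (16, 27, n, 7, c, c, 5), (16, 27, n, 7, c, n, 19), (16, 27, n, 7, c, w, 28), (33, 29, a, 18, p, k, 40), (33, 29, a, 18, u, k, 40), (5, 19, a, 18, p, r, 5), (5, 19, a, 18, p, s, 18), (5, 19, a, 18, u, r, 5), (5, 19, a, 18, u, s, 18)}
σ[B ≠ s]: keep tuples satisfying B ≠ s → {(16, 27, n, 7, a, c, 5), (16, 27, n, 7, a, n, 19), (16, 27, n, 7, a, w, 28), (16, 27, n, 7, b, c, 5), (16, 27, n, 7, b, n, 19), (16, 27, n, 7, b, w, 28), (16, 27, n, 7, c, c, 5), (16, 27, n, 7, c, n, 19), (16, 27, n, 7, c, w, 28), (33, 29, a, 18, p, k, 40), (33, 29, a, 18, u, k, 40), (5, 19, a, 18, p, r, 5), (5, 19, a, 18, u, r, 5)}
σ[B ≠ w]: keep tuples satisfying B ≠ w → {(16, 27, n, 7, a, c, 5), (16, 27, n, 7, a, n, 19), (16, 27, n, 7, b, c, 5), (16, 27, n, 7, b, n, 19), (16, 27, n, 7, c, c, 5), (16, 27, n, 7, c, n, 19), (33, 29, a, 18, p, k, 40), (33, 29, a, 18, u, k, 40), (5, 19, a, 18, p, r, 5), (5, 19, a, 18, u, r, 5)}
Keep only column(s) D, F, A (6 duplicate(s) eliminated): {(16, 19, 27), (16, 5, 27), (33, 40, 29), (5, 5, 19)}

{(16, 19, 27), (16, 5, 27), (33, 40, 29), (5, 5, 19)}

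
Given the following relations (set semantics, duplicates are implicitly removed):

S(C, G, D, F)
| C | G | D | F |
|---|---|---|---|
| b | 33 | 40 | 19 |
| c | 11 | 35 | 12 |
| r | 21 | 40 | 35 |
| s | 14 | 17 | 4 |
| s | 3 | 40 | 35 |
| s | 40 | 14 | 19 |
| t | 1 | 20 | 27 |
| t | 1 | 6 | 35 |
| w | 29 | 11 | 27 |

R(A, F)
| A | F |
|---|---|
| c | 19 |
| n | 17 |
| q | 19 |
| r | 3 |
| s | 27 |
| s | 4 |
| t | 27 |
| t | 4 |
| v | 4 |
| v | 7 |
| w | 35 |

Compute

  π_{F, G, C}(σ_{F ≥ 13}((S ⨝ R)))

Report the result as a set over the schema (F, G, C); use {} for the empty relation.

{(19, 33, b), (19, 40, s), (27, 1, t), (27, 29, w), (35, 1, t), (35, 21, r), (35, 3, s)}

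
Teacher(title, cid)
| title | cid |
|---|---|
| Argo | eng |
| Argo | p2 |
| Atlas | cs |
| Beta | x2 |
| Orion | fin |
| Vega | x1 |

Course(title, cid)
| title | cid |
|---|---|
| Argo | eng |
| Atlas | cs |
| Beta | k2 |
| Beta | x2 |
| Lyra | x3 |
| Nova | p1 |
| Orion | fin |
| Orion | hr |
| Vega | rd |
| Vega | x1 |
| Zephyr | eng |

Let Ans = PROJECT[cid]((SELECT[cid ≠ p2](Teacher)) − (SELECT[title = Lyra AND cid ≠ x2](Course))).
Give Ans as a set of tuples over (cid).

σ[cid ≠ p2]: keep tuples satisfying cid ≠ p2 → {(Argo, eng), (Atlas, cs), (Beta, x2), (Orion, fin), (Vega, x1)}
σ[title = Lyra AND cid ≠ x2]: keep tuples satisfying title = Lyra AND cid ≠ x2 → {(Lyra, x3)}
Difference: {(Argo, eng), (Atlas, cs), (Beta, x2), (Orion, fin), (Vega, x1)} with {(Lyra, x3)} → {(Argo, eng), (Atlas, cs), (Beta, x2), (Orion, fin), (Vega, x1)}
π[cid]: project onto (cid) → {cs, eng, fin, x1, x2}

{cs, eng, fin, x1, x2}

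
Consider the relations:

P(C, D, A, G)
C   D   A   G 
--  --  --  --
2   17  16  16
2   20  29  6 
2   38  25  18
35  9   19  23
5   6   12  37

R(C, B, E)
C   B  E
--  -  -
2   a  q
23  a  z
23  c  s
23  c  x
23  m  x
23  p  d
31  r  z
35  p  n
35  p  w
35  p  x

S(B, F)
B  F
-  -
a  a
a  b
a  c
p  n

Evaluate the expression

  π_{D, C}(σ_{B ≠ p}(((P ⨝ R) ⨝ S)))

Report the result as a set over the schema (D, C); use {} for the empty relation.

Natural join on C: {(2, 17, 16, 16, a, q), (2, 20, 29, 6, a, q), (2, 38, 25, 18, a, q), (35, 9, 19, 23, p, n), (35, 9, 19, 23, p, w), (35, 9, 19, 23, p, x)}
Natural join on B: {(2, 17, 16, 16, a, q, a), (2, 17, 16, 16, a, q, b), (2, 17, 16, 16, a, q, c), (2, 20, 29, 6, a, q, a), (2, 20, 29, 6, a, q, b), (2, 20, 29, 6, a, q, c), (2, 38, 25, 18, a, q, a), (2, 38, 25, 18, a, q, b), (2, 38, 25, 18, a, q, c), (35, 9, 19, 23, p, n, n), (35, 9, 19, 23, p, w, n), (35, 9, 19, 23, p, x, n)}
Filtering on B ≠ p leaves {(2, 17, 16, 16, a, q, a), (2, 17, 16, 16, a, q, b), (2, 17, 16, 16, a, q, c), (2, 20, 29, 6, a, q, a), (2, 20, 29, 6, a, q, b), (2, 20, 29, 6, a, q, c), (2, 38, 25, 18, a, q, a), (2, 38, 25, 18, a, q, b), (2, 38, 25, 18, a, q, c)}.
Keep only column(s) D, C (6 duplicate(s) eliminated): {(17, 2), (20, 2), (38, 2)}

{(17, 2), (20, 2), (38, 2)}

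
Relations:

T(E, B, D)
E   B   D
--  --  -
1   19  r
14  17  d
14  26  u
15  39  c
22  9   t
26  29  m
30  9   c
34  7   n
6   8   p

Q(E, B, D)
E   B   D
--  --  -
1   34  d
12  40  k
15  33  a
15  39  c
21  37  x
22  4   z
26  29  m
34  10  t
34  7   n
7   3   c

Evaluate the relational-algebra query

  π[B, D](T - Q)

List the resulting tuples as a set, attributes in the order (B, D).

Set difference of the two operands is {(1, 19, r), (14, 17, d), (14, 26, u), (22, 9, t), (30, 9, c), (6, 8, p)}.
Keep only column(s) B, D: {(17, d), (19, r), (26, u), (8, p), (9, c), (9, t)}

{(17, d), (19, r), (26, u), (8, p), (9, c), (9, t)}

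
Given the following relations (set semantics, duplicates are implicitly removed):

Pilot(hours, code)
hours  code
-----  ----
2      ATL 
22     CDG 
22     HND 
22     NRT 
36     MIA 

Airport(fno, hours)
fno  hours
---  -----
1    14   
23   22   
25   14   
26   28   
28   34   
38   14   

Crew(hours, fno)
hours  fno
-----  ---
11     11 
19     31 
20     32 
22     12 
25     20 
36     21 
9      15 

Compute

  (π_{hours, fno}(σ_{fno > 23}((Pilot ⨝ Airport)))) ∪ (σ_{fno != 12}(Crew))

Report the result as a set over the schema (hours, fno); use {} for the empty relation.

Pilot ⋈ Airport (natural join on hours): {(22, CDG, 23), (22, HND, 23), (22, NRT, 23)}
Apply σ_{fno > 23}; surviving tuples: {}
Projecting to hours, fno: {}
Apply σ_{fno != 12}; surviving tuples: {(11, 11), (19, 31), (20, 32), (25, 20), (36, 21), (9, 15)}
Taking the union: {(11, 11), (19, 31), (20, 32), (25, 20), (36, 21), (9, 15)}

{(11, 11), (19, 31), (20, 32), (25, 20), (36, 21), (9, 15)}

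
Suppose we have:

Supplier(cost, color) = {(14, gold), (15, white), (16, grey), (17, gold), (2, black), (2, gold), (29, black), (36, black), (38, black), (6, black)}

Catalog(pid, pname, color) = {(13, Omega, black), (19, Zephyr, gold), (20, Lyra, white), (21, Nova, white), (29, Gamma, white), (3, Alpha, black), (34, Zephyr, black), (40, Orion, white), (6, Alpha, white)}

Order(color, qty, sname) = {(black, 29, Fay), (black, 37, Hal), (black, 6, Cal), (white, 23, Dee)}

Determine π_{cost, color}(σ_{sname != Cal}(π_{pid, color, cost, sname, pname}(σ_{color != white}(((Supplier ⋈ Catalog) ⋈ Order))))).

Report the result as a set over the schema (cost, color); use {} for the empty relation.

{(2, black), (29, black), (36, black), (38, black), (6, black)}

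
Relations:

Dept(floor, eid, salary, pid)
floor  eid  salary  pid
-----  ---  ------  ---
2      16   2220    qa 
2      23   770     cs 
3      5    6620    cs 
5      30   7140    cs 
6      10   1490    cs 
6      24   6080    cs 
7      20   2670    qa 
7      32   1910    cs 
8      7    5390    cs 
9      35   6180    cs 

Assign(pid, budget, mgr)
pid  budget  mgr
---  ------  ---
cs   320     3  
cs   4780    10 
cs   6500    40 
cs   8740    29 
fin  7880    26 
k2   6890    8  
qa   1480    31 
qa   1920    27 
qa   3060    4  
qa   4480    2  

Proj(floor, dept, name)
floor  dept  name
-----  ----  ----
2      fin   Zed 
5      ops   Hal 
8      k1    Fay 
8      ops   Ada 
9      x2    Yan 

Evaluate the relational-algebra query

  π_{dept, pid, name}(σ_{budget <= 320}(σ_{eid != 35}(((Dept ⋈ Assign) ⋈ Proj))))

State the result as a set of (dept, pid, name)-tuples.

Joining Dept and Assign on pid yields {(2, 16, 2220, qa, 1480, 31), (2, 16, 2220, qa, 1920, 27), (2, 16, 2220, qa, 3060, 4), (2, 16, 2220, qa, 4480, 2), (2, 23, 770, cs, 320, 3), (2, 23, 770, cs, 4780, 10), (2, 23, 770, cs, 6500, 40), (2, 23, 770, cs, 8740, 29), (3, 5, 6620, cs, 320, 3), (3, 5, 6620, cs, 4780, 10), (3, 5, 6620, cs, 6500, 40), (3, 5, 6620, cs, 8740, 29), (5, 30, 7140, cs, 320, 3), (5, 30, 7140, cs, 4780, 10), (5, 30, 7140, cs, 6500, 40), (5, 30, 7140, cs, 8740, 29), (6, 10, 1490, cs, 320, 3), (6, 10, 1490, cs, 4780, 10), (6, 10, 1490, cs, 6500, 40), (6, 10, 1490, cs, 8740, 29), (6, 24, 6080, cs, 320, 3), (6, 24, 6080, cs, 4780, 10), (6, 24, 6080, cs, 6500, 40), (6, 24, 6080, cs, 8740, 29), (7, 20, 2670, qa, 1480, 31), (7, 20, 2670, qa, 1920, 27), (7, 20, 2670, qa, 3060, 4), (7, 20, 2670, qa, 4480, 2), (7, 32, 1910, cs, 320, 3), (7, 32, 1910, cs, 4780, 10), (7, 32, 1910, cs, 6500, 40), (7, 32, 1910, cs, 8740, 29), (8, 7, 5390, cs, 320, 3), (8, 7, 5390, cs, 4780, 10), (8, 7, 5390, cs, 6500, 40), (8, 7, 5390, cs, 8740, 29), (9, 35, 6180, cs, 320, 3), (9, 35, 6180, cs, 4780, 10), (9, 35, 6180, cs, 6500, 40), (9, 35, 6180, cs, 8740, 29)}.
Joining (Dept ⋈ Assign) and Proj on floor yields {(2, 16, 2220, qa, 1480, 31, fin, Zed), (2, 16, 2220, qa, 1920, 27, fin, Zed), (2, 16, 2220, qa, 3060, 4, fin, Zed), (2, 16, 2220, qa, 4480, 2, fin, Zed), (2, 23, 770, cs, 320, 3, fin, Zed), (2, 23, 770, cs, 4780, 10, fin, Zed), (2, 23, 770, cs, 6500, 40, fin, Zed), (2, 23, 770, cs, 8740, 29, fin, Zed), (5, 30, 7140, cs, 320, 3, ops, Hal), (5, 30, 7140, cs, 4780, 10, ops, Hal), (5, 30, 7140, cs, 6500, 40, ops, Hal), (5, 30, 7140, cs, 8740, 29, ops, Hal), (8, 7, 5390, cs, 320, 3, k1, Fay), (8, 7, 5390, cs, 320, 3, ops, Ada), (8, 7, 5390, cs, 4780, 10, k1, Fay), (8, 7, 5390, cs, 4780, 10, ops, Ada), (8, 7, 5390, cs, 6500, 40, k1, Fay), (8, 7, 5390, cs, 6500, 40, ops, Ada), (8, 7, 5390, cs, 8740, 29, k1, Fay), (8, 7, 5390, cs, 8740, 29, ops, Ada), (9, 35, 6180, cs, 320, 3, x2, Yan), (9, 35, 6180, cs, 4780, 10, x2, Yan), (9, 35, 6180, cs, 6500, 40, x2, Yan), (9, 35, 6180, cs, 8740, 29, x2, Yan)}.
Filtering on eid != 35 leaves {(2, 16, 2220, qa, 1480, 31, fin, Zed), (2, 16, 2220, qa, 1920, 27, fin, Zed), (2, 16, 2220, qa, 3060, 4, fin, Zed), (2, 16, 2220, qa, 4480, 2, fin, Zed), (2, 23, 770, cs, 320, 3, fin, Zed), (2, 23, 770, cs, 4780, 10, fin, Zed), (2, 23, 770, cs, 6500, 40, fin, Zed), (2, 23, 770, cs, 8740, 29, fin, Zed), (5, 30, 7140, cs, 320, 3, ops, Hal), (5, 30, 7140, cs, 4780, 10, ops, Hal), (5, 30, 7140, cs, 6500, 40, ops, Hal), (5, 30, 7140, cs, 8740, 29, ops, Hal), (8, 7, 5390, cs, 320, 3, k1, Fay), (8, 7, 5390, cs, 320, 3, ops, Ada), (8, 7, 5390, cs, 4780, 10, k1, Fay), (8, 7, 5390, cs, 4780, 10, ops, Ada), (8, 7, 5390, cs, 6500, 40, k1, Fay), (8, 7, 5390, cs, 6500, 40, ops, Ada), (8, 7, 5390, cs, 8740, 29, k1, Fay), (8, 7, 5390, cs, 8740, 29, ops, Ada)}.
Filtering on budget <= 320 leaves {(2, 23, 770, cs, 320, 3, fin, Zed), (5, 30, 7140, cs, 320, 3, ops, Hal), (8, 7, 5390, cs, 320, 3, k1, Fay), (8, 7, 5390, cs, 320, 3, ops, Ada)}.
π_{dept, pid, name} gives {(fin, cs, Zed), (k1, cs, Fay), (ops, cs, Ada), (ops, cs, Hal)}.

{(fin, cs, Zed), (k1, cs, Fay), (ops, cs, Ada), (ops, cs, Hal)}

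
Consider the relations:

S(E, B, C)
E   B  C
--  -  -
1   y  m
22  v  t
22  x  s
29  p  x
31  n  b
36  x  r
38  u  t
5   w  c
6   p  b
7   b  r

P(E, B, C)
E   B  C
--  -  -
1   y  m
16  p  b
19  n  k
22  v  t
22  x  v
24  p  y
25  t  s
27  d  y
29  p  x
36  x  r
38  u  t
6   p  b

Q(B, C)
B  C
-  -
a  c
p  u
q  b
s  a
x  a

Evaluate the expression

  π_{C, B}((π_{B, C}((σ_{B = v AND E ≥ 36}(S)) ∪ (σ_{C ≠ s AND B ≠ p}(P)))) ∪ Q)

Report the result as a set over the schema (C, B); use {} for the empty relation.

{(a, s), (a, x), (b, q), (c, a), (k, n), (m, y), (r, x), (t, u), (t, v), (u, p), (v, x), (y, d)}

σ[B = v AND E ≥ 36]: keep tuples satisfying B = v AND E ≥ 36 → {}
σ[C ≠ s AND B ≠ p]: keep tuples satisfying C ≠ s AND B ≠ p → {(1, y, m), (19, n, k), (22, v, t), (22, x, v), (27, d, y), (36, x, r), (38, u, t)}
Taking the union: {(1, y, m), (19, n, k), (22, v, t), (22, x, v), (27, d, y), (36, x, r), (38, u, t)}
Projecting to B, C: {(d, y), (n, k), (u, t), (v, t), (x, r), (x, v), (y, m)}
Taking the union: {(a, c), (d, y), (n, k), (p, u), (q, b), (s, a), (u, t), (v, t), (x, a), (x, r), (x, v), (y, m)}
Projecting to C, B: {(a, s), (a, x), (b, q), (c, a), (k, n), (m, y), (r, x), (t, u), (t, v), (u, p), (v, x), (y, d)}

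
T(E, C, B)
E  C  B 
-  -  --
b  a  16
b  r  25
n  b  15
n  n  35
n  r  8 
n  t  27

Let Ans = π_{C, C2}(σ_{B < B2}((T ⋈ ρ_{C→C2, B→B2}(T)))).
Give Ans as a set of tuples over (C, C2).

{(a, r), (b, n), (b, t), (r, b), (r, n), (r, t), (t, n)}

ρ[C→C2, B→B2]: schema becomes (E, C2, B2); tuples unchanged.
T ⋈ ρ_{C→C2, B→B2}(T) (natural join on E): {(b, a, 16, a, 16), (b, a, 16, r, 25), (b, r, 25, a, 16), (b, r, 25, r, 25), (n, b, 15, b, 15), (n, b, 15, n, 35), (n, b, 15, r, 8), (n, b, 15, t, 27), (n, n, 35, b, 15), (n, n, 35, n, 35), (n, n, 35, r, 8), (n, n, 35, t, 27), (n, r, 8, b, 15), (n, r, 8, n, 35), (n, r, 8, r, 8), (n, r, 8, t, 27), (n, t, 27, b, 15), (n, t, 27, n, 35), (n, t, 27, r, 8), (n, t, 27, t, 27)}
Filtering on B < B2 leaves {(b, a, 16, r, 25), (n, b, 15, n, 35), (n, b, 15, t, 27), (n, r, 8, b, 15), (n, r, 8, n, 35), (n, r, 8, t, 27), (n, t, 27, n, 35)}.
Keep only column(s) C, C2: {(a, r), (b, n), (b, t), (r, b), (r, n), (r, t), (t, n)}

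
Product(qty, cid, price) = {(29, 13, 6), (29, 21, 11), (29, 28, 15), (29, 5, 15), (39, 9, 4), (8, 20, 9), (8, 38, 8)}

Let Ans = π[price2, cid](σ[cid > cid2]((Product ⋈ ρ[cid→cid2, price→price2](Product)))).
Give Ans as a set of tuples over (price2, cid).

ρ[cid→cid2, price→price2]: schema becomes (qty, cid2, price2); tuples unchanged.
Joining Product and ρ[cid→cid2, price→price2](Product) on qty yields {(29, 13, 6, 13, 6), (29, 13, 6, 21, 11), (29, 13, 6, 28, 15), (29, 13, 6, 5, 15), (29, 21, 11, 13, 6), (29, 21, 11, 21, 11), (29, 21, 11, 28, 15), (29, 21, 11, 5, 15), (29, 28, 15, 13, 6), (29, 28, 15, 21, 11), (29, 28, 15, 28, 15), (29, 28, 15, 5, 15), (29, 5, 15, 13, 6), (29, 5, 15, 21, 11), (29, 5, 15, 28, 15), (29, 5, 15, 5, 15), (39, 9, 4, 9, 4), (8, 20, 9, 20, 9), (8, 20, 9, 38, 8), (8, 38, 8, 20, 9), (8, 38, 8, 38, 8)}.
Apply σ_{cid > cid2}; surviving tuples: {(29, 13, 6, 5, 15), (29, 21, 11, 13, 6), (29, 21, 11, 5, 15), (29, 28, 15, 13, 6), (29, 28, 15, 21, 11), (29, 28, 15, 5, 15), (8, 38, 8, 20, 9)}
π[price2, cid]: project onto (price2, cid) → {(11, 28), (15, 13), (15, 21), (15, 28), (6, 21), (6, 28), (9, 38)}

{(11, 28), (15, 13), (15, 21), (15, 28), (6, 21), (6, 28), (9, 38)}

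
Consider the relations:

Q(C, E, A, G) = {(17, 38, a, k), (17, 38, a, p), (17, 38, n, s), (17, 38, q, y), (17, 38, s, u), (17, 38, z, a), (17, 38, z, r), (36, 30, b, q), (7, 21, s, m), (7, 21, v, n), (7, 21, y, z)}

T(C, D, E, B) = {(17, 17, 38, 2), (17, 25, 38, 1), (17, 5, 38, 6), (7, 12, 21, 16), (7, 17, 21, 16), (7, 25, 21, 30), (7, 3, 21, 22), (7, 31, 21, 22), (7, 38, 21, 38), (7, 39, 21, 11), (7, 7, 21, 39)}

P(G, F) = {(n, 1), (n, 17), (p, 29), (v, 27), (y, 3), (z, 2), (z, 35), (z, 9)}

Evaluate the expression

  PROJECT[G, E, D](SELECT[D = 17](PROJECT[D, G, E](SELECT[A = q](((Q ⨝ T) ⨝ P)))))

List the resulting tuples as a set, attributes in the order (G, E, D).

{(y, 38, 17)}

Joining Q and T on C, E yields {(17, 38, a, k, 17, 2), (17, 38, a, k, 25, 1), (17, 38, a, k, 5, 6), (17, 38, a, p, 17, 2), (17, 38, a, p, 25, 1), (17, 38, a, p, 5, 6), (17, 38, n, s, 17, 2), (17, 38, n, s, 25, 1), (17, 38, n, s, 5, 6), (17, 38, q, y, 17, 2), (17, 38, q, y, 25, 1), (17, 38, q, y, 5, 6), (17, 38, s, u, 17, 2), (17, 38, s, u, 25, 1), (17, 38, s, u, 5, 6), (17, 38, z, a, 17, 2), (17, 38, z, a, 25, 1), (17, 38, z, a, 5, 6), (17, 38, z, r, 17, 2), (17, 38, z, r, 25, 1), (17, 38, z, r, 5, 6), (7, 21, s, m, 12, 16), (7, 21, s, m, 17, 16), (7, 21, s, m, 25, 30), (7, 21, s, m, 3, 22), (7, 21, s, m, 31, 22), (7, 21, s, m, 38, 38), (7, 21, s, m, 39, 11), (7, 21, s, m, 7, 39), (7, 21, v, n, 12, 16), (7, 21, v, n, 17, 16), (7, 21, v, n, 25, 30), (7, 21, v, n, 3, 22), (7, 21, v, n, 31, 22), (7, 21, v, n, 38, 38), (7, 21, v, n, 39, 11), (7, 21, v, n, 7, 39), (7, 21, y, z, 12, 16), (7, 21, y, z, 17, 16), (7, 21, y, z, 25, 30), (7, 21, y, z, 3, 22), (7, 21, y, z, 31, 22), (7, 21, y, z, 38, 38), (7, 21, y, z, 39, 11), (7, 21, y, z, 7, 39)}.
Joining (Q ⨝ T) and P on G yields {(17, 38, a, p, 17, 2, 29), (17, 38, a, p, 25, 1, 29), (17, 38, a, p, 5, 6, 29), (17, 38, q, y, 17, 2, 3), (17, 38, q, y, 25, 1, 3), (17, 38, q, y, 5, 6, 3), (7, 21, v, n, 12, 16, 1), (7, 21, v, n, 12, 16, 17), (7, 21, v, n, 17, 16, 1), (7, 21, v, n, 17, 16, 17), (7, 21, v, n, 25, 30, 1), (7, 21, v, n, 25, 30, 17), (7, 21, v, n, 3, 22, 1), (7, 21, v, n, 3, 22, 17), (7, 21, v, n, 31, 22, 1), (7, 21, v, n, 31, 22, 17), (7, 21, v, n, 38, 38, 1), (7, 21, v, n, 38, 38, 17), (7, 21, v, n, 39, 11, 1), (7, 21, v, n, 39, 11, 17), (7, 21, v, n, 7, 39, 1), (7, 21, v, n, 7, 39, 17), (7, 21, y, z, 12, 16, 2), (7, 21, y, z, 12, 16, 35), (7, 21, y, z, 12, 16, 9), (7, 21, y, z, 17, 16, 2), (7, 21, y, z, 17, 16, 35), (7, 21, y, z, 17, 16, 9), (7, 21, y, z, 25, 30, 2), (7, 21, y, z, 25, 30, 35), (7, 21, y, z, 25, 30, 9), (7, 21, y, z, 3, 22, 2), (7, 21, y, z, 3, 22, 35), (7, 21, y, z, 3, 22, 9), (7, 21, y, z, 31, 22, 2), (7, 21, y, z, 31, 22, 35), (7, 21, y, z, 31, 22, 9), (7, 21, y, z, 38, 38, 2), (7, 21, y, z, 38, 38, 35), (7, 21, y, z, 38, 38, 9), (7, 21, y, z, 39, 11, 2), (7, 21, y, z, 39, 11, 35), (7, 21, y, z, 39, 11, 9), (7, 21, y, z, 7, 39, 2), (7, 21, y, z, 7, 39, 35), (7, 21, y, z, 7, 39, 9)}.
Apply σ_{A = q}; surviving tuples: {(17, 38, q, y, 17, 2, 3), (17, 38, q, y, 25, 1, 3), (17, 38, q, y, 5, 6, 3)}
π[D, G, E]: project onto (D, G, E) → {(17, y, 38), (25, y, 38), (5, y, 38)}
Apply σ_{D = 17}; surviving tuples: {(17, y, 38)}
π[G, E, D]: project onto (G, E, D) → {(y, 38, 17)}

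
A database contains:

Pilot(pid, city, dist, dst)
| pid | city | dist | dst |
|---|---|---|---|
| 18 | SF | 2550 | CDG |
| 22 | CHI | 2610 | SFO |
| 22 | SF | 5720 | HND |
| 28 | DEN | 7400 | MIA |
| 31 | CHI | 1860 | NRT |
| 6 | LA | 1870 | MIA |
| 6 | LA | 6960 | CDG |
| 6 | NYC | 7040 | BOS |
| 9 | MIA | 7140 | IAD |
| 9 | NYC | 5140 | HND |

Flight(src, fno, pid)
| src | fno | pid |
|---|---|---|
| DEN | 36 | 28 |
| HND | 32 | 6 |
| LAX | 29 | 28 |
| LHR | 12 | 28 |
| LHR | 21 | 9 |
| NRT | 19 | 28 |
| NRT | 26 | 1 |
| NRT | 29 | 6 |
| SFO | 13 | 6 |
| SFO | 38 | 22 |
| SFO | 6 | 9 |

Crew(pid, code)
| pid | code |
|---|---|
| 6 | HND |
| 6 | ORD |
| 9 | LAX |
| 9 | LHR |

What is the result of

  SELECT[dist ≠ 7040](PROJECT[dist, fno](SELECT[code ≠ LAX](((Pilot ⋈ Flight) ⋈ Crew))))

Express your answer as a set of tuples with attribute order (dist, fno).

Joining Pilot and Flight on pid yields {(22, CHI, 2610, SFO, SFO, 38), (22, SF, 5720, HND, SFO, 38), (28, DEN, 7400, MIA, DEN, 36), (28, DEN, 7400, MIA, LAX, 29), (28, DEN, 7400, MIA, LHR, 12), (28, DEN, 7400, MIA, NRT, 19), (6, LA, 1870, MIA, HND, 32), (6, LA, 1870, MIA, NRT, 29), (6, LA, 1870, MIA, SFO, 13), (6, LA, 6960, CDG, HND, 32), (6, LA, 6960, CDG, NRT, 29), (6, LA, 6960, CDG, SFO, 13), (6, NYC, 7040, BOS, HND, 32), (6, NYC, 7040, BOS, NRT, 29), (6, NYC, 7040, BOS, SFO, 13), (9, MIA, 7140, IAD, LHR, 21), (9, MIA, 7140, IAD, SFO, 6), (9, NYC, 5140, HND, LHR, 21), (9, NYC, 5140, HND, SFO, 6)}.
Joining (Pilot ⋈ Flight) and Crew on pid yields {(6, LA, 1870, MIA, HND, 32, HND), (6, LA, 1870, MIA, HND, 32, ORD), (6, LA, 1870, MIA, NRT, 29, HND), (6, LA, 1870, MIA, NRT, 29, ORD), (6, LA, 1870, MIA, SFO, 13, HND), (6, LA, 1870, MIA, SFO, 13, ORD), (6, LA, 6960, CDG, HND, 32, HND), (6, LA, 6960, CDG, HND, 32, ORD), (6, LA, 6960, CDG, NRT, 29, HND), (6, LA, 6960, CDG, NRT, 29, ORD), (6, LA, 6960, CDG, SFO, 13, HND), (6, LA, 6960, CDG, SFO, 13, ORD), (6, NYC, 7040, BOS, HND, 32, HND), (6, NYC, 7040, BOS, HND, 32, ORD), (6, NYC, 7040, BOS, NRT, 29, HND), (6, NYC, 7040, BOS, NRT, 29, ORD), (6, NYC, 7040, BOS, SFO, 13, HND), (6, NYC, 7040, BOS, SFO, 13, ORD), (9, MIA, 7140, IAD, LHR, 21, LAX), (9, MIA, 7140, IAD, LHR, 21, LHR), (9, MIA, 7140, IAD, SFO, 6, LAX), (9, MIA, 7140, IAD, SFO, 6, LHR), (9, NYC, 5140, HND, LHR, 21, LAX), (9, NYC, 5140, HND, LHR, 21, LHR), (9, NYC, 5140, HND, SFO, 6, LAX), (9, NYC, 5140, HND, SFO, 6, LHR)}.
Selection code ≠ LAX: {(6, LA, 1870, MIA, HND, 32, HND), (6, LA, 1870, MIA, HND, 32, ORD), (6, LA, 1870, MIA, NRT, 29, HND), (6, LA, 1870, MIA, NRT, 29, ORD), (6, LA, 1870, MIA, SFO, 13, HND), (6, LA, 1870, MIA, SFO, 13, ORD), (6, LA, 6960, CDG, HND, 32, HND), (6, LA, 6960, CDG, HND, 32, ORD), (6, LA, 6960, CDG, NRT, 29, HND), (6, LA, 6960, CDG, NRT, 29, ORD), (6, LA, 6960, CDG, SFO, 13, HND), (6, LA, 6960, CDG, SFO, 13, ORD), (6, NYC, 7040, BOS, HND, 32, HND), (6, NYC, 7040, BOS, HND, 32, ORD), (6, NYC, 7040, BOS, NRT, 29, HND), (6, NYC, 7040, BOS, NRT, 29, ORD), (6, NYC, 7040, BOS, SFO, 13, HND), (6, NYC, 7040, BOS, SFO, 13, ORD), (9, MIA, 7140, IAD, LHR, 21, LHR), (9, MIA, 7140, IAD, SFO, 6, LHR), (9, NYC, 5140, HND, LHR, 21, LHR), (9, NYC, 5140, HND, SFO, 6, LHR)}
π[dist, fno]: project onto (dist, fno) (9 duplicate(s) eliminated) → {(1870, 13), (1870, 29), (1870, 32), (5140, 21), (5140, 6), (6960, 13), (6960, 29), (6960, 32), (7040, 13), (7040, 29), (7040, 32), (7140, 21), (7140, 6)}
Selection dist ≠ 7040: {(1870, 13), (1870, 29), (1870, 32), (5140, 21), (5140, 6), (6960, 13), (6960, 29), (6960, 32), (7140, 21), (7140, 6)}

{(1870, 13), (1870, 29), (1870, 32), (5140, 21), (5140, 6), (6960, 13), (6960, 29), (6960, 32), (7140, 21), (7140, 6)}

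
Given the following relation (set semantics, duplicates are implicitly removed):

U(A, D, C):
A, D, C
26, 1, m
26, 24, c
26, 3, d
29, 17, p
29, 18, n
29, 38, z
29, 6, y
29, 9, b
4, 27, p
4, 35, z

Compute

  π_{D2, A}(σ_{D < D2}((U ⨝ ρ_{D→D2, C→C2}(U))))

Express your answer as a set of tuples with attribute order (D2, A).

{(17, 29), (18, 29), (24, 26), (3, 26), (35, 4), (38, 29), (9, 29)}

ρ[D→D2, C→C2]: schema becomes (A, D2, C2); tuples unchanged.
Natural join on A: {(26, 1, m, 1, m), (26, 1, m, 24, c), (26, 1, m, 3, d), (26, 24, c, 1, m), (26, 24, c, 24, c), (26, 24, c, 3, d), (26, 3, d, 1, m), (26, 3, d, 24, c), (26, 3, d, 3, d), (29, 17, p, 17, p), (29, 17, p, 18, n), (29, 17, p, 38, z), (29, 17, p, 6, y), (29, 17, p, 9, b), (29, 18, n, 17, p), (29, 18, n, 18, n), (29, 18, n, 38, z), (29, 18, n, 6, y), (29, 18, n, 9, b), (29, 38, z, 17, p), (29, 38, z, 18, n), (29, 38, z, 38, z), (29, 38, z, 6, y), (29, 38, z, 9, b), (29, 6, y, 17, p), (29, 6, y, 18, n), (29, 6, y, 38, z), (29, 6, y, 6, y), (29, 6, y, 9, b), (29, 9, b, 17, p), (29, 9, b, 18, n), (29, 9, b, 38, z), (29, 9, b, 6, y), (29, 9, b, 9, b), (4, 27, p, 27, p), (4, 27, p, 35, z), (4, 35, z, 27, p), (4, 35, z, 35, z)}
Filtering on D < D2 leaves {(26, 1, m, 24, c), (26, 1, m, 3, d), (26, 3, d, 24, c), (29, 17, p, 18, n), (29, 17, p, 38, z), (29, 18, n, 38, z), (29, 6, y, 17, p), (29, 6, y, 18, n), (29, 6, y, 38, z), (29, 6, y, 9, b), (29, 9, b, 17, p), (29, 9, b, 18, n), (29, 9, b, 38, z), (4, 27, p, 35, z)}.
Keep only column(s) D2, A (7 duplicate(s) eliminated): {(17, 29), (18, 29), (24, 26), (3, 26), (35, 4), (38, 29), (9, 29)}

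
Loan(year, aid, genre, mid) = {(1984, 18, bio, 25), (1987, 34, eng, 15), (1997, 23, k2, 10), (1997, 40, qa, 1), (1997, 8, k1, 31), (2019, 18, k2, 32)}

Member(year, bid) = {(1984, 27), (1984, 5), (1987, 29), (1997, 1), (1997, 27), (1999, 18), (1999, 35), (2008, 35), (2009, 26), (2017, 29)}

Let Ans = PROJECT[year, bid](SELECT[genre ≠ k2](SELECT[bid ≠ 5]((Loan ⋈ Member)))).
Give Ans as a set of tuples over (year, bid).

Natural join on year: {(1984, 18, bio, 25, 27), (1984, 18, bio, 25, 5), (1987, 34, eng, 15, 29), (1997, 23, k2, 10, 1), (1997, 23, k2, 10, 27), (1997, 40, qa, 1, 1), (1997, 40, qa, 1, 27), (1997, 8, k1, 31, 1), (1997, 8, k1, 31, 27)}
Filtering on bid ≠ 5 leaves {(1984, 18, bio, 25, 27), (1987, 34, eng, 15, 29), (1997, 23, k2, 10, 1), (1997, 23, k2, 10, 27), (1997, 40, qa, 1, 1), (1997, 40, qa, 1, 27), (1997, 8, k1, 31, 1), (1997, 8, k1, 31, 27)}.
Filtering on genre ≠ k2 leaves {(1984, 18, bio, 25, 27), (1987, 34, eng, 15, 29), (1997, 40, qa, 1, 1), (1997, 40, qa, 1, 27), (1997, 8, k1, 31, 1), (1997, 8, k1, 31, 27)}.
Projecting to year, bid (2 duplicate(s) eliminated): {(1984, 27), (1987, 29), (1997, 1), (1997, 27)}

{(1984, 27), (1987, 29), (1997, 1), (1997, 27)}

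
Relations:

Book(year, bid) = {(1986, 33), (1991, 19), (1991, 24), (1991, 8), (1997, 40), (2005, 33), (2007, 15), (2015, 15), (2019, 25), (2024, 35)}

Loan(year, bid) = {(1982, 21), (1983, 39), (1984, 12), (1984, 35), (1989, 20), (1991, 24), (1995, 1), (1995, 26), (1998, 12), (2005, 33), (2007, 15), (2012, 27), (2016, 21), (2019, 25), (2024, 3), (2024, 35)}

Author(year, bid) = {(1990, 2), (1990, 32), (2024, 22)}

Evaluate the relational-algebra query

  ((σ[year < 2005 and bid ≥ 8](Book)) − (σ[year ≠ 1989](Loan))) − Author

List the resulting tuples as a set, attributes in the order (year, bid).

{(1986, 33), (1991, 19), (1991, 8), (1997, 40)}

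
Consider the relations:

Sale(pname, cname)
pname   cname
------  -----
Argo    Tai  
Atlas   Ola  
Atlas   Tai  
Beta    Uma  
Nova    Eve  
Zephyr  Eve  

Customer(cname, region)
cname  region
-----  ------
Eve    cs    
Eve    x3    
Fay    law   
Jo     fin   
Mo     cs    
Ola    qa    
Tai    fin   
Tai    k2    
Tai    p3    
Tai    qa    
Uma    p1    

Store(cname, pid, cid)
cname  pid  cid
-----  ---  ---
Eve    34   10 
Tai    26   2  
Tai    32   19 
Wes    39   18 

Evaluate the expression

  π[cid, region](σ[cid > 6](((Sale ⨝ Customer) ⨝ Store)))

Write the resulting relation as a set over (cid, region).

Joining Sale and Customer on cname yields {(Argo, Tai, fin), (Argo, Tai, k2), (Argo, Tai, p3), (Argo, Tai, qa), (Atlas, Ola, qa), (Atlas, Tai, fin), (Atlas, Tai, k2), (Atlas, Tai, p3), (Atlas, Tai, qa), (Beta, Uma, p1), (Nova, Eve, cs), (Nova, Eve, x3), (Zephyr, Eve, cs), (Zephyr, Eve, x3)}.
Joining (Sale ⨝ Customer) and Store on cname yields {(Argo, Tai, fin, 26, 2), (Argo, Tai, fin, 32, 19), (Argo, Tai, k2, 26, 2), (Argo, Tai, k2, 32, 19), (Argo, Tai, p3, 26, 2), (Argo, Tai, p3, 32, 19), (Argo, Tai, qa, 26, 2), (Argo, Tai, qa, 32, 19), (Atlas, Tai, fin, 26, 2), (Atlas, Tai, fin, 32, 19), (Atlas, Tai, k2, 26, 2), (Atlas, Tai, k2, 32, 19), (Atlas, Tai, p3, 26, 2), (Atlas, Tai, p3, 32, 19), (Atlas, Tai, qa, 26, 2), (Atlas, Tai, qa, 32, 19), (Nova, Eve, cs, 34, 10), (Nova, Eve, x3, 34, 10), (Zephyr, Eve, cs, 34, 10), (Zephyr, Eve, x3, 34, 10)}.
Filtering on cid > 6 leaves {(Argo, Tai, fin, 32, 19), (Argo, Tai, k2, 32, 19), (Argo, Tai, p3, 32, 19), (Argo, Tai, qa, 32, 19), (Atlas, Tai, fin, 32, 19), (Atlas, Tai, k2, 32, 19), (Atlas, Tai, p3, 32, 19), (Atlas, Tai, qa, 32, 19), (Nova, Eve, cs, 34, 10), (Nova, Eve, x3, 34, 10), (Zephyr, Eve, cs, 34, 10), (Zephyr, Eve, x3, 34, 10)}.
Projecting to cid, region (6 duplicate(s) eliminated): {(10, cs), (10, x3), (19, fin), (19, k2), (19, p3), (19, qa)}

{(10, cs), (10, x3), (19, fin), (19, k2), (19, p3), (19, qa)}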